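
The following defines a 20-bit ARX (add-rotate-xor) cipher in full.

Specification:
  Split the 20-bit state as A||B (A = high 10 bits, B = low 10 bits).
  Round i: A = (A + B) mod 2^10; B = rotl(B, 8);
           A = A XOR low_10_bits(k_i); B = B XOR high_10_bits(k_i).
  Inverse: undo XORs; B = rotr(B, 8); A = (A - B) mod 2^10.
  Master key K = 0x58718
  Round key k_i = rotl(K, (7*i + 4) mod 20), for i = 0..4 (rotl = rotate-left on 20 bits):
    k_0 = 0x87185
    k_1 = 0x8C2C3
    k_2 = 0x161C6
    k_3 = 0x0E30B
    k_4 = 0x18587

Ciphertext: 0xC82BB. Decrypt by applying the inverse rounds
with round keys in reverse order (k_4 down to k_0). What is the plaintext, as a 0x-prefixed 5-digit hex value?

s_0 = ciphertext = 0xC82BB
s_1 = InvRound(s_0, k_4) = 0xCF76A
s_2 = InvRound(s_1, k_3) = 0xBAD4B
s_3 = InvRound(s_2, k_2) = 0xB804D
s_4 = InvRound(s_3, k_1) = 0x8B5F6
s_5 = InvRound(s_4, k_0) = 0xFF7AB

0xFF7AB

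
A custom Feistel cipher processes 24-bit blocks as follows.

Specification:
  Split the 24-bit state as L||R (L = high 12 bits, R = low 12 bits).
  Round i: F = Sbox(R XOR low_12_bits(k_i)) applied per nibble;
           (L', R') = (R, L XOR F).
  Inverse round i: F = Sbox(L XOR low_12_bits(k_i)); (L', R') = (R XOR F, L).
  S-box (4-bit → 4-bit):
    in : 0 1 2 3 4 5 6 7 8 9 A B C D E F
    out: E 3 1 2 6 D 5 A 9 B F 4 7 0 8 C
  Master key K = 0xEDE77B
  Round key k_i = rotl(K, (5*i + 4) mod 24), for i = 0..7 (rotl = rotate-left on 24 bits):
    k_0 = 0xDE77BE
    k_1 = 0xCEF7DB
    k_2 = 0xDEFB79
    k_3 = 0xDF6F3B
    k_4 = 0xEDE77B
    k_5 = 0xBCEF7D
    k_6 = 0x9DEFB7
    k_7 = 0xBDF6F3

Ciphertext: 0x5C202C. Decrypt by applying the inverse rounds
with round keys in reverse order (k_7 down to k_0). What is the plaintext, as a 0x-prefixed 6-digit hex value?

0x9A2B46

s_0 = ciphertext = 0x5C202C
s_1 = InvRound(s_0, k_7) = 0x20F5C2
s_2 = InvRound(s_1, k_6) = 0x58B20F
s_3 = InvRound(s_2, k_5) = 0xDCA58B
s_4 = InvRound(s_3, k_4) = 0xAC8DCA
s_5 = InvRound(s_4, k_3) = 0x008AC8
s_6 = InvRound(s_5, k_2) = 0xE6B008
s_7 = InvRound(s_6, k_1) = 0xB46E6B
s_8 = InvRound(s_7, k_0) = 0x9A2B46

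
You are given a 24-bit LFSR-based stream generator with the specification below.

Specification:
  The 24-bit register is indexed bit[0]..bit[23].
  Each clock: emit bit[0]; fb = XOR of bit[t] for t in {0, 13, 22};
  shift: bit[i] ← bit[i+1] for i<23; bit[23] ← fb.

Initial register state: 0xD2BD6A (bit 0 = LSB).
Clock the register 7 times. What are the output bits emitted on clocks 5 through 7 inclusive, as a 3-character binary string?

011

reg_0 = 0xD2BD6A
clock 1: out=0, reg = 0x695EB5
clock 2: out=1, reg = 0x34AF5A
clock 3: out=0, reg = 0x9A57AD
clock 4: out=1, reg = 0xCD2BD6
clock 5: out=0, reg = 0x6695EB
clock 6: out=1, reg = 0x334AF5
clock 7: out=1, reg = 0x99A57A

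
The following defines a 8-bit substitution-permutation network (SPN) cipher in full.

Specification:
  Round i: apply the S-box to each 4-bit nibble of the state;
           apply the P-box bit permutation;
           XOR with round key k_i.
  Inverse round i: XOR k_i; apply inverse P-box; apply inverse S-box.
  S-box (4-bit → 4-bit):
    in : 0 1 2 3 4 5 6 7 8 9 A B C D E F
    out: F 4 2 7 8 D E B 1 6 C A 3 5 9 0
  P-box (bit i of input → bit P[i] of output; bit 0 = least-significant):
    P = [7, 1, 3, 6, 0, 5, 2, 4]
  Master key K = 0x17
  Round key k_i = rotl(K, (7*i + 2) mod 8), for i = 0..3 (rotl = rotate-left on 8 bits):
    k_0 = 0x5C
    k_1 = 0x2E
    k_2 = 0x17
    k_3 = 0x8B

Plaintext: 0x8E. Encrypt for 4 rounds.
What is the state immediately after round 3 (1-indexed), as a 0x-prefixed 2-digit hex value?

s_0 = plaintext = 0x8E
s_1 = Round(s_0, k_0) = 0x9D
s_2 = Round(s_1, k_1) = 0x82
s_3 = Round(s_2, k_2) = 0x14
s_4 = Round(s_3, k_3) = 0xCF

0x14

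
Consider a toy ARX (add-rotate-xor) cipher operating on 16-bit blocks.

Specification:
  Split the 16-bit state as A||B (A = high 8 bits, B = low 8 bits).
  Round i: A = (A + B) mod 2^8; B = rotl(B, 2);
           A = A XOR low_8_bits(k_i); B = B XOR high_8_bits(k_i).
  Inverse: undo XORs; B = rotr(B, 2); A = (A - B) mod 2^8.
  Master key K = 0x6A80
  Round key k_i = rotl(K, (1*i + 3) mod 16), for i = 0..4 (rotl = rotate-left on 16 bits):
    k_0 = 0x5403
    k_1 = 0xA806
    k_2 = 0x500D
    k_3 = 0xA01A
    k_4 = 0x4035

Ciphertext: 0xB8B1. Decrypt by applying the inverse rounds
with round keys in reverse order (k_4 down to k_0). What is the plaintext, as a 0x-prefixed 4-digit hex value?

0xA702

s_0 = ciphertext = 0xB8B1
s_1 = InvRound(s_0, k_4) = 0x117C
s_2 = InvRound(s_1, k_3) = 0xD437
s_3 = InvRound(s_2, k_2) = 0x00D9
s_4 = InvRound(s_3, k_1) = 0xAA5C
s_5 = InvRound(s_4, k_0) = 0xA702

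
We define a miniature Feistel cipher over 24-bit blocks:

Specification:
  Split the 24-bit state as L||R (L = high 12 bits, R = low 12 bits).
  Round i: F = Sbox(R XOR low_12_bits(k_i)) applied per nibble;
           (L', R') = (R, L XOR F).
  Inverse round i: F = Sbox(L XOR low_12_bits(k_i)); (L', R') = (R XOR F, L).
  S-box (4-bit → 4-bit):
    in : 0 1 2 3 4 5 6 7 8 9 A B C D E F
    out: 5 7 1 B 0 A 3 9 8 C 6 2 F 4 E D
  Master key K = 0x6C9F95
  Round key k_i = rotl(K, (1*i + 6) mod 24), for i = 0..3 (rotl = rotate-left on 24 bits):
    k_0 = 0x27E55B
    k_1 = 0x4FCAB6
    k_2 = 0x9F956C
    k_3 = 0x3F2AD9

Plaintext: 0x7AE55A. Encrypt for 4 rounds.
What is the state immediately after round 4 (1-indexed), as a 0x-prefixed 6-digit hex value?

s_0 = plaintext = 0x7AE55A
s_1 = Round(s_0, k_0) = 0x55A2F9
s_2 = Round(s_1, k_1) = 0x2F9D57
s_3 = Round(s_2, k_2) = 0xD57A4B
s_4 = Round(s_3, k_3) = 0xA4B896

0xA4B896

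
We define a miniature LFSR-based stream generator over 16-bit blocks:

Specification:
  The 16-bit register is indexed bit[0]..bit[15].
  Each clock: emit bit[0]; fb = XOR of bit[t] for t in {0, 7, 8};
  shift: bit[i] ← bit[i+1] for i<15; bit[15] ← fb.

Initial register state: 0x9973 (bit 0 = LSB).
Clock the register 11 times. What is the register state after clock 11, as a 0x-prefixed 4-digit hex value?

reg_0 = 0x9973
clock 1: out=1, reg = 0x4CB9
clock 2: out=1, reg = 0x265C
clock 3: out=0, reg = 0x132E
clock 4: out=0, reg = 0x8997
clock 5: out=1, reg = 0xC4CB
clock 6: out=1, reg = 0x6265
clock 7: out=1, reg = 0xB132
clock 8: out=0, reg = 0xD899
clock 9: out=1, reg = 0x6C4C
clock 10: out=0, reg = 0x3626
clock 11: out=0, reg = 0x1B13

0x1B13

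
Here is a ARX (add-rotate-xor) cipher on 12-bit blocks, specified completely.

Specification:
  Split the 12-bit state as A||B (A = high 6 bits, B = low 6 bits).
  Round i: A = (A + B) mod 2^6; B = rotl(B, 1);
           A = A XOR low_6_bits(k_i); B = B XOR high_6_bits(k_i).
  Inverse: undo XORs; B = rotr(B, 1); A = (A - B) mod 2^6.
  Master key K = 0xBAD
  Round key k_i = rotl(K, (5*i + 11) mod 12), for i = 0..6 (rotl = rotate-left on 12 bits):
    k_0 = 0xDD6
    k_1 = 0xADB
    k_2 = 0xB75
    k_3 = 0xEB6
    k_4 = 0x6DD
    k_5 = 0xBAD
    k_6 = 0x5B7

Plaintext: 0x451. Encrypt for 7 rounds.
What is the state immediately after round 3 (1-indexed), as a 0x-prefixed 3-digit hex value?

s_0 = plaintext = 0x451
s_1 = Round(s_0, k_0) = 0xD15
s_2 = Round(s_1, k_1) = 0x481
s_3 = Round(s_2, k_2) = 0x9AF
s_4 = Round(s_3, k_3) = 0x8E5
s_5 = Round(s_4, k_4) = 0x550
s_6 = Round(s_5, k_5) = 0x20E
s_7 = Round(s_6, k_6) = 0x84A

0x9AF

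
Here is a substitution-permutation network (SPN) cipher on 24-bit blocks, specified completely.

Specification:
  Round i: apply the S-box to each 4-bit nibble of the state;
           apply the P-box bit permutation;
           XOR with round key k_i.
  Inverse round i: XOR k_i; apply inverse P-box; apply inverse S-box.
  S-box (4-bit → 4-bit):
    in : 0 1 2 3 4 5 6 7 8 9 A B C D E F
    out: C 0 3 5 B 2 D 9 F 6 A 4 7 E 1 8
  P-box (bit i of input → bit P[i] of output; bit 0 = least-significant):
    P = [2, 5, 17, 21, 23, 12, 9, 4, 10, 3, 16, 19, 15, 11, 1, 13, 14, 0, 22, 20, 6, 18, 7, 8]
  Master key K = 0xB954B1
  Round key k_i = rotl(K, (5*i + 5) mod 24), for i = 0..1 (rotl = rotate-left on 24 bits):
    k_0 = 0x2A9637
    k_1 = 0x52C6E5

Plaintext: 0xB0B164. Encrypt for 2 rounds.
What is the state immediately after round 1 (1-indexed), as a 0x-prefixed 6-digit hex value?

s_0 = plaintext = 0xB0B164
s_1 = Round(s_0, k_0) = 0xDA9481
s_2 = Round(s_1, k_1) = 0xCED97E

0xDA9481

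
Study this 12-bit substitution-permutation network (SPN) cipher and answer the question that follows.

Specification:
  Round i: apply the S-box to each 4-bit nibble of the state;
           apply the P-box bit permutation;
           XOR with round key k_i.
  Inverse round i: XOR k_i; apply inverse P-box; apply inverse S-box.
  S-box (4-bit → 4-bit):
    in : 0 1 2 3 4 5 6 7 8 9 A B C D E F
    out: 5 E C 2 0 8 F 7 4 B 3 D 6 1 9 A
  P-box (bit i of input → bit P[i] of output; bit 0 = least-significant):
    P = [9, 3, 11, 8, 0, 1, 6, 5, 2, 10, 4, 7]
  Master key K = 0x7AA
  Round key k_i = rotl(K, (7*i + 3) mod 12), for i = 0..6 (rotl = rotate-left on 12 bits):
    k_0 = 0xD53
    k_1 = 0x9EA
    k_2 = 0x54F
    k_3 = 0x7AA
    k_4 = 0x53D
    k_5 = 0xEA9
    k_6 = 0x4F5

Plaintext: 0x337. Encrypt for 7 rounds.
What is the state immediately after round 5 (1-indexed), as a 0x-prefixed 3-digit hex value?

s_0 = plaintext = 0x337
s_1 = Round(s_0, k_0) = 0x359
s_2 = Round(s_1, k_1) = 0xEC2
s_3 = Round(s_2, k_2) = 0xC89
s_4 = Round(s_3, k_3) = 0x0F2
s_5 = Round(s_4, k_4) = 0xC0B
s_6 = Round(s_5, k_5) = 0x1F8
s_7 = Round(s_6, k_6) = 0x847

0xC0B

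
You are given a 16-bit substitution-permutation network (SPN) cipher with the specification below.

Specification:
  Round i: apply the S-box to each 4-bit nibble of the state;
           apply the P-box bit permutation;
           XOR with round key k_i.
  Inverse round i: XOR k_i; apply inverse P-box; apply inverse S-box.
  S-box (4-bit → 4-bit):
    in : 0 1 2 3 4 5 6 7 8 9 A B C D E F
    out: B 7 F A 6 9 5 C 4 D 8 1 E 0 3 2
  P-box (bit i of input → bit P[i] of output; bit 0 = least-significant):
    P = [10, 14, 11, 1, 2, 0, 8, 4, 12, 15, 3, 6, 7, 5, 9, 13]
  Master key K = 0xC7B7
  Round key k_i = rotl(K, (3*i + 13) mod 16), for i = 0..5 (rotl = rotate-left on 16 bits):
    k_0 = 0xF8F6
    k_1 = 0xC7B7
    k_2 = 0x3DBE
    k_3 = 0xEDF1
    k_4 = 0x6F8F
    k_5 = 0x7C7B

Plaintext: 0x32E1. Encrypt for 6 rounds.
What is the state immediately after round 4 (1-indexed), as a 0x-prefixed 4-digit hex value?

s_0 = plaintext = 0x32E1
s_1 = Round(s_0, k_0) = 0x049B
s_2 = Round(s_1, k_1) = 0x620B
s_3 = Round(s_2, k_2) = 0xAB63
s_4 = Round(s_3, k_3) = 0x9CF7
s_5 = Round(s_4, k_4) = 0xC544
s_6 = Round(s_5, k_5) = 0x071A

0x9CF7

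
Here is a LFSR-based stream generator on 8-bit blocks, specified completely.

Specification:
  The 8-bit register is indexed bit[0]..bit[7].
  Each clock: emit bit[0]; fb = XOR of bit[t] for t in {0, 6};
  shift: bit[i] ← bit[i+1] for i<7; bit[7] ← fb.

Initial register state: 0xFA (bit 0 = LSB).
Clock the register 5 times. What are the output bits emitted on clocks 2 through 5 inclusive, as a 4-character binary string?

reg_0 = 0xFA
clock 1: out=0, reg = 0xFD
clock 2: out=1, reg = 0x7E
clock 3: out=0, reg = 0xBF
clock 4: out=1, reg = 0xDF
clock 5: out=1, reg = 0x6F

1011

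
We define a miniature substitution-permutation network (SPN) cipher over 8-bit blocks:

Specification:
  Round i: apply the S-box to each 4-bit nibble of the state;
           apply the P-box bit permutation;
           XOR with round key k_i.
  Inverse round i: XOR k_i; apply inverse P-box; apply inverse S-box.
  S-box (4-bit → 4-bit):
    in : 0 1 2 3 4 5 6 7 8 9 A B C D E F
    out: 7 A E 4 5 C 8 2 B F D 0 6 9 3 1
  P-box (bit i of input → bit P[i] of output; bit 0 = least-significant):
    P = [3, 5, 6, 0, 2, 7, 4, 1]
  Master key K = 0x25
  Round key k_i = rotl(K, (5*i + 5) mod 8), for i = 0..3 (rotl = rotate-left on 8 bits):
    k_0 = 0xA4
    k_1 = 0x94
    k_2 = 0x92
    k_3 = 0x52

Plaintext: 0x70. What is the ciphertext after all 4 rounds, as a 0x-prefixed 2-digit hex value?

s_0 = plaintext = 0x70
s_1 = Round(s_0, k_0) = 0x4C
s_2 = Round(s_1, k_1) = 0xE0
s_3 = Round(s_2, k_2) = 0x7E
s_4 = Round(s_3, k_3) = 0xFA

0xFA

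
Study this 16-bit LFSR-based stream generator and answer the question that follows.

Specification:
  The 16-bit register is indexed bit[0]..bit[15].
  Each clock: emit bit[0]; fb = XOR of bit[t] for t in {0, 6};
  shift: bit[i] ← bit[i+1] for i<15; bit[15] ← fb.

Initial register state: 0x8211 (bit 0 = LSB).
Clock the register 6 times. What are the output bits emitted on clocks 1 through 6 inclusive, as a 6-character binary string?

100010

reg_0 = 0x8211
clock 1: out=1, reg = 0xC108
clock 2: out=0, reg = 0x6084
clock 3: out=0, reg = 0x3042
clock 4: out=0, reg = 0x9821
clock 5: out=1, reg = 0xCC10
clock 6: out=0, reg = 0x6608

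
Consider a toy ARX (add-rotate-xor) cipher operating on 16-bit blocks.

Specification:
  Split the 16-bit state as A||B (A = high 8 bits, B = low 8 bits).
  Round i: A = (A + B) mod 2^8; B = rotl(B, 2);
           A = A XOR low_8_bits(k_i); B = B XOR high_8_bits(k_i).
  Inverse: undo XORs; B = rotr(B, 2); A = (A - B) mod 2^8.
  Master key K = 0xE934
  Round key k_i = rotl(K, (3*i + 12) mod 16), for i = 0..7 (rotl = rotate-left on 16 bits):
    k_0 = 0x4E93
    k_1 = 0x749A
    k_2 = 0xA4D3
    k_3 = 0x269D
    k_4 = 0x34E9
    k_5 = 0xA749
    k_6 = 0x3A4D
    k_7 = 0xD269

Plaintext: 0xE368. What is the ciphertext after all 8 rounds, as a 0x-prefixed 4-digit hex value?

s_0 = plaintext = 0xE368
s_1 = Round(s_0, k_0) = 0xD8EF
s_2 = Round(s_1, k_1) = 0x5DCB
s_3 = Round(s_2, k_2) = 0xFB8B
s_4 = Round(s_3, k_3) = 0x1B08
s_5 = Round(s_4, k_4) = 0xCA14
s_6 = Round(s_5, k_5) = 0x97F7
s_7 = Round(s_6, k_6) = 0xC3E5
s_8 = Round(s_7, k_7) = 0xC145

0xC145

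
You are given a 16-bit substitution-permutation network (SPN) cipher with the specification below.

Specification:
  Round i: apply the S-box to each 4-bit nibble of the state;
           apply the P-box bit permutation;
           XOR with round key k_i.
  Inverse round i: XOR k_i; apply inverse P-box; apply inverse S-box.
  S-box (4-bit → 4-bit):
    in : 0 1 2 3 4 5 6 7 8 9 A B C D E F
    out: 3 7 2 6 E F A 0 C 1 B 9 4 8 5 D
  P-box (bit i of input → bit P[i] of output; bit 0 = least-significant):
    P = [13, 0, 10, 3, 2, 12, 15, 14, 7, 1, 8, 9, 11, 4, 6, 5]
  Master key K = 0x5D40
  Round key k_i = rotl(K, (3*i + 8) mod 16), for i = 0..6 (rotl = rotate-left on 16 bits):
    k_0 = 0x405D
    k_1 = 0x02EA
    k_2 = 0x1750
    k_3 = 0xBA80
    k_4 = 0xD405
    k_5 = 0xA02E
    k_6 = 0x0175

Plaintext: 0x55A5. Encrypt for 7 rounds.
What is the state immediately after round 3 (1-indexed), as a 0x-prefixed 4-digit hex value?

0xAAAA

s_0 = plaintext = 0x55A5
s_1 = Round(s_0, k_0) = 0x3FA2
s_2 = Round(s_1, k_1) = 0x513F
s_3 = Round(s_2, k_2) = 0xAAAA
s_4 = Round(s_3, k_3) = 0xC03F
s_5 = Round(s_4, k_4) = 0x60CF
s_6 = Round(s_5, k_5) = 0x0494
s_7 = Round(s_6, k_6) = 0x0E6A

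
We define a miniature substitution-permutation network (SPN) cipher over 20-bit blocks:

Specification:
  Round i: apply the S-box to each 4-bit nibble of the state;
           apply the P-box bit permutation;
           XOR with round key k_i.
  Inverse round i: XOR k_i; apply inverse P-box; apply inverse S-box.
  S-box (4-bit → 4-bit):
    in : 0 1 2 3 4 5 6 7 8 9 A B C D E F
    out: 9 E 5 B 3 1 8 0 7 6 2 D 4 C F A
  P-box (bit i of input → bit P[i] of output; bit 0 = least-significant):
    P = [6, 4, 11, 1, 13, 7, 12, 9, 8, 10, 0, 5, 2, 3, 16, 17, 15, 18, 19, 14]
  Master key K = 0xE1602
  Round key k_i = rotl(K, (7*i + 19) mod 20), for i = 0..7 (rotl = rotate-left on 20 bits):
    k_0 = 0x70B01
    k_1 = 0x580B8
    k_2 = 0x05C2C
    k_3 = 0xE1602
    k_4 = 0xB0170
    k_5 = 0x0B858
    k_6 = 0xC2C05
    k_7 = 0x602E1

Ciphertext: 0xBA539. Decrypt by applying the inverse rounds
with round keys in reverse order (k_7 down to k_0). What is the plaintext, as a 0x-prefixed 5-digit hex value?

0xAE253

s_0 = ciphertext = 0xBA539
s_1 = InvRound(s_0, k_7) = 0x89434
s_2 = InvRound(s_1, k_6) = 0x47D29
s_3 = InvRound(s_2, k_5) = 0x37E74
s_4 = InvRound(s_3, k_4) = 0xD54BC
s_5 = InvRound(s_4, k_3) = 0x6E6FF
s_6 = InvRound(s_5, k_2) = 0x46CEE
s_7 = InvRound(s_6, k_1) = 0x02A5E
s_8 = InvRound(s_7, k_0) = 0xAE253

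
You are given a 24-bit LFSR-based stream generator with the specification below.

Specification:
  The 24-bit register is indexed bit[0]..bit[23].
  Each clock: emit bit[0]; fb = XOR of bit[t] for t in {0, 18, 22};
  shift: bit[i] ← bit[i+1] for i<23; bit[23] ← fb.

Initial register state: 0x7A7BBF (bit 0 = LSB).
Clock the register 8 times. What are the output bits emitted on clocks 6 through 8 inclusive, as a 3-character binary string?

101

reg_0 = 0x7A7BBF
clock 1: out=1, reg = 0x3D3DDF
clock 2: out=1, reg = 0x1E9EEF
clock 3: out=1, reg = 0x0F4F77
clock 4: out=1, reg = 0x07A7BB
clock 5: out=1, reg = 0x03D3DD
clock 6: out=1, reg = 0x81E9EE
clock 7: out=0, reg = 0x40F4F7
clock 8: out=1, reg = 0x207A7B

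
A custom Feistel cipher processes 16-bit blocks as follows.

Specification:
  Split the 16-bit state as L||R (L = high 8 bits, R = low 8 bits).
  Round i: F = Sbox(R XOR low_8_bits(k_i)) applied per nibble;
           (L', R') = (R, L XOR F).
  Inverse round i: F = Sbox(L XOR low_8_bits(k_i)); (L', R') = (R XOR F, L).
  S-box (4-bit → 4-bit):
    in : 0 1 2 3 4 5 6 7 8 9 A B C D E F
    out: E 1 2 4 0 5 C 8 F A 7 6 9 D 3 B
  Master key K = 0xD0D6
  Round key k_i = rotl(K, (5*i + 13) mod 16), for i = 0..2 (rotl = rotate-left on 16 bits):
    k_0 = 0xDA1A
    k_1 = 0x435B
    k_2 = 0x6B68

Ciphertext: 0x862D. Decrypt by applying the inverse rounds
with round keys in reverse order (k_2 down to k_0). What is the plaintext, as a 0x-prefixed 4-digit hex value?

s_0 = ciphertext = 0x862D
s_1 = InvRound(s_0, k_2) = 0x1E86
s_2 = InvRound(s_1, k_1) = 0x831E
s_3 = InvRound(s_2, k_0) = 0xB483

0xB483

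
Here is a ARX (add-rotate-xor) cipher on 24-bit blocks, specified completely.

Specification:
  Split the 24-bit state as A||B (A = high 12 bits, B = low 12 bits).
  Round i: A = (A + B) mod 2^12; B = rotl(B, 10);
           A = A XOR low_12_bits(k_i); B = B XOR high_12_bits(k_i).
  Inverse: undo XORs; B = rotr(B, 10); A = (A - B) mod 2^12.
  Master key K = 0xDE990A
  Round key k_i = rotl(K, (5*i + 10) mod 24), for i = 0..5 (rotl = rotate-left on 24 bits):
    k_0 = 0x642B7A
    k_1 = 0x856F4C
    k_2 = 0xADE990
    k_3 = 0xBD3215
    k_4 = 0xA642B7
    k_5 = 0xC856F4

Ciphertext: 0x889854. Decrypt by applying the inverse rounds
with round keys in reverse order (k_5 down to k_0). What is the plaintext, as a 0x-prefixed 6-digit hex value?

0xA96E3F

s_0 = ciphertext = 0x889854
s_1 = InvRound(s_0, k_5) = 0xB38345
s_2 = InvRound(s_1, k_4) = 0x509486
s_3 = InvRound(s_2, k_3) = 0x9C5D57
s_4 = InvRound(s_3, k_2) = 0x230E25
s_5 = InvRound(s_4, k_1) = 0x3AF9CD
s_6 = InvRound(s_5, k_0) = 0xA96E3F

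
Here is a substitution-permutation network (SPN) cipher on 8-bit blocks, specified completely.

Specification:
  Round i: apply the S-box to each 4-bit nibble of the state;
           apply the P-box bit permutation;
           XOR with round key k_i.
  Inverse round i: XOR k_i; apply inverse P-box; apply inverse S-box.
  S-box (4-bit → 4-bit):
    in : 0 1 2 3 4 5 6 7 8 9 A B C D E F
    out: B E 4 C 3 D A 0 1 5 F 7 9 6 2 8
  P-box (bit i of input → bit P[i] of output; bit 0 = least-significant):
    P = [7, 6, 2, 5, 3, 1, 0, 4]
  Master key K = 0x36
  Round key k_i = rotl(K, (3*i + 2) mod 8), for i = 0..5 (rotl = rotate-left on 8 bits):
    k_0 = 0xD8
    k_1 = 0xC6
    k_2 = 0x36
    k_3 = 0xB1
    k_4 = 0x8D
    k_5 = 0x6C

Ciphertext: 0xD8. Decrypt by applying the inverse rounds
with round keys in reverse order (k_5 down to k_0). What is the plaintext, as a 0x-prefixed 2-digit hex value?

0x40

s_0 = ciphertext = 0xD8
s_1 = InvRound(s_0, k_5) = 0xF5
s_2 = InvRound(s_1, k_4) = 0xC6
s_3 = InvRound(s_2, k_3) = 0x11
s_4 = InvRound(s_3, k_2) = 0xD3
s_5 = InvRound(s_4, k_1) = 0x32
s_6 = InvRound(s_5, k_0) = 0x40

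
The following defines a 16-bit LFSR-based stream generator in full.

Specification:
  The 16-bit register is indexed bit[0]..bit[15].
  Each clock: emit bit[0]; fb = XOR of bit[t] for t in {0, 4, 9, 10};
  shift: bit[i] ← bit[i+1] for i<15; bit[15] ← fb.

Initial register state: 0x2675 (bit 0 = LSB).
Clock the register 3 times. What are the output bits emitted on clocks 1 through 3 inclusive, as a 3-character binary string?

101

reg_0 = 0x2675
clock 1: out=1, reg = 0x133A
clock 2: out=0, reg = 0x099D
clock 3: out=1, reg = 0x04CE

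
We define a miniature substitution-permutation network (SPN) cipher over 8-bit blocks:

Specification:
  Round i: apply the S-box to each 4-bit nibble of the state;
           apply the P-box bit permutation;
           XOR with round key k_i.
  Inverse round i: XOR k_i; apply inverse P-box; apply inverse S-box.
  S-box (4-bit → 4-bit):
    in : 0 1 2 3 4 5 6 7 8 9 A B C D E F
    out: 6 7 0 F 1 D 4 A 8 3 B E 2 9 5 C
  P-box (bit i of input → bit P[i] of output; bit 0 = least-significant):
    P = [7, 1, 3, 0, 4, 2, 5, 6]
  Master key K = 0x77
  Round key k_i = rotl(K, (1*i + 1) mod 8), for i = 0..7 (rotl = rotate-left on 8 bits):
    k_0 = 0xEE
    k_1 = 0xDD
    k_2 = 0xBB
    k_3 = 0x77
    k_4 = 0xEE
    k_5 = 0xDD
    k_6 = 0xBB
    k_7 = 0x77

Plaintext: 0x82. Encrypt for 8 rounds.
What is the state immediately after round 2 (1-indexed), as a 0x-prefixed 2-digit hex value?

0x01

s_0 = plaintext = 0x82
s_1 = Round(s_0, k_0) = 0xAE
s_2 = Round(s_1, k_1) = 0x01
s_3 = Round(s_2, k_2) = 0x15
s_4 = Round(s_3, k_3) = 0xCA
s_5 = Round(s_4, k_4) = 0x69
s_6 = Round(s_5, k_5) = 0x7F
s_7 = Round(s_6, k_6) = 0xF6
s_8 = Round(s_7, k_7) = 0x1F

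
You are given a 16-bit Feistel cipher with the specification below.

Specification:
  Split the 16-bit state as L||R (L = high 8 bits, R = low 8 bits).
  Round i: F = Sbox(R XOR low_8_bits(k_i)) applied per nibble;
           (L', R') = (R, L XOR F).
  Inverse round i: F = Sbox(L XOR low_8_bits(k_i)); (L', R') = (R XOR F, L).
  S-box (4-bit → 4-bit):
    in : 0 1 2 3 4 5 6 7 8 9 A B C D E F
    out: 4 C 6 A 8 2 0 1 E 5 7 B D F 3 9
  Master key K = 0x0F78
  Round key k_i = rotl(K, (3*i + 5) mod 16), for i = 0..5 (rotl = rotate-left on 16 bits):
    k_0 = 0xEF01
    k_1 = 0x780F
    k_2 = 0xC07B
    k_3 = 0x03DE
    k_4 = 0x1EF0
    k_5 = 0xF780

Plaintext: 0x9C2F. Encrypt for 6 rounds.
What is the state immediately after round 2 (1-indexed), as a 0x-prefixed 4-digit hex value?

0xFFBB

s_0 = plaintext = 0x9C2F
s_1 = Round(s_0, k_0) = 0x2FFF
s_2 = Round(s_1, k_1) = 0xFFBB
s_3 = Round(s_2, k_2) = 0xBB2B
s_4 = Round(s_3, k_3) = 0x2B29
s_5 = Round(s_4, k_4) = 0x29DE
s_6 = Round(s_5, k_5) = 0xDE0A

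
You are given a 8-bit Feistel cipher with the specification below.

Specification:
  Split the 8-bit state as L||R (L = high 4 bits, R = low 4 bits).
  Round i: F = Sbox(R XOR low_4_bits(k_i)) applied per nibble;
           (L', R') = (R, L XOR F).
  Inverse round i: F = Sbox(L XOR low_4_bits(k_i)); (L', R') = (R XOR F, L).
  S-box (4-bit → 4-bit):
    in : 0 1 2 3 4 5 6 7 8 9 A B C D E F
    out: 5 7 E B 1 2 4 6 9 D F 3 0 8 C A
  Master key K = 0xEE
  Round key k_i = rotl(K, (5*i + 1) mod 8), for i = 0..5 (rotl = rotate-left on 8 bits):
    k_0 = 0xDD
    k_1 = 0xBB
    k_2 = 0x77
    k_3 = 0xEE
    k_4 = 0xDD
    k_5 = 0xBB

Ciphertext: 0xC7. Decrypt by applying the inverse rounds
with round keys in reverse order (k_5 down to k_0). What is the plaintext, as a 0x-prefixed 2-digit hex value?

0x93

s_0 = ciphertext = 0xC7
s_1 = InvRound(s_0, k_5) = 0x1C
s_2 = InvRound(s_1, k_4) = 0xC1
s_3 = InvRound(s_2, k_3) = 0xFC
s_4 = InvRound(s_3, k_2) = 0x5F
s_5 = InvRound(s_4, k_1) = 0x35
s_6 = InvRound(s_5, k_0) = 0x93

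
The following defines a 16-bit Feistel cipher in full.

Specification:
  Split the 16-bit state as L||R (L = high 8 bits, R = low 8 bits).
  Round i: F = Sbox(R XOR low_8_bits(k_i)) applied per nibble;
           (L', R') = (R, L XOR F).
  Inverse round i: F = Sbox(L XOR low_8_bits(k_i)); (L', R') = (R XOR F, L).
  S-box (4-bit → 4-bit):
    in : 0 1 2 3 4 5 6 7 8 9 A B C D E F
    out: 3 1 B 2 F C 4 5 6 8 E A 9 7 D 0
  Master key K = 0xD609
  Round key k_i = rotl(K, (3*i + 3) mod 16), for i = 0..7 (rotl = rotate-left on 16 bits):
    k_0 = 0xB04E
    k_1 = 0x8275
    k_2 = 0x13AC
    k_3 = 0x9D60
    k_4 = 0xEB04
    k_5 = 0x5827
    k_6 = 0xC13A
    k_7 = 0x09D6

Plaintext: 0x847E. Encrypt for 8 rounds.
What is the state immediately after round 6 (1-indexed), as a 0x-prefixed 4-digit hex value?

s_0 = plaintext = 0x847E
s_1 = Round(s_0, k_0) = 0x7EA7
s_2 = Round(s_1, k_1) = 0xA705
s_3 = Round(s_2, k_2) = 0x054F
s_4 = Round(s_3, k_3) = 0x4FB5
s_5 = Round(s_4, k_4) = 0xB5EE
s_6 = Round(s_5, k_5) = 0xEE2D
s_7 = Round(s_6, k_6) = 0x2DFB
s_8 = Round(s_7, k_7) = 0xFB9A

0xEE2D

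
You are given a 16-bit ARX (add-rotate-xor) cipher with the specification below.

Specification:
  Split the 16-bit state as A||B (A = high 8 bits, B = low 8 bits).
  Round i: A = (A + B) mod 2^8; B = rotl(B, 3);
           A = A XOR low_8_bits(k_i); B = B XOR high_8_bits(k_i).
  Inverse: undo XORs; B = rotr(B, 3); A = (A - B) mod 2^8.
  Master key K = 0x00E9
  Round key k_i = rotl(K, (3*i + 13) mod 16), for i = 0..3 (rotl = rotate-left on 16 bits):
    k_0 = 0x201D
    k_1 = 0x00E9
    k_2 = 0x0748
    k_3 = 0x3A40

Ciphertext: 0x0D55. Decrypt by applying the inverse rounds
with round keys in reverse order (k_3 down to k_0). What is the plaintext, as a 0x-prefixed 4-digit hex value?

s_0 = ciphertext = 0x0D55
s_1 = InvRound(s_0, k_3) = 0x60ED
s_2 = InvRound(s_1, k_2) = 0xCB5D
s_3 = InvRound(s_2, k_1) = 0x77AB
s_4 = InvRound(s_3, k_0) = 0xF971

0xF971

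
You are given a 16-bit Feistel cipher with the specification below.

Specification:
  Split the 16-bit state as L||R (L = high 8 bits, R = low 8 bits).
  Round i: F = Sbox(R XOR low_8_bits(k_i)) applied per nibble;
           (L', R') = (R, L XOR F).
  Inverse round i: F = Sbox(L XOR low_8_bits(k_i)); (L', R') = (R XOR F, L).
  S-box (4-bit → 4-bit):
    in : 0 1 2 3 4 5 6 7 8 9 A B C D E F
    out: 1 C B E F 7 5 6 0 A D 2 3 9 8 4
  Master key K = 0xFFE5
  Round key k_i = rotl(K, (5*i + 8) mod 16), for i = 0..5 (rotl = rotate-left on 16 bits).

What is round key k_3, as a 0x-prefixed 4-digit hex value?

0xF2FF

K = 0xFFE5
k_0 = rotl(K, (5*0+8) mod 16) = rotl(K, 8) = 0xE5FF
k_1 = rotl(K, (5*1+8) mod 16) = rotl(K, 13) = 0xBFFC
k_2 = rotl(K, (5*2+8) mod 16) = rotl(K, 2) = 0xFF97
k_3 = rotl(K, (5*3+8) mod 16) = rotl(K, 7) = 0xF2FF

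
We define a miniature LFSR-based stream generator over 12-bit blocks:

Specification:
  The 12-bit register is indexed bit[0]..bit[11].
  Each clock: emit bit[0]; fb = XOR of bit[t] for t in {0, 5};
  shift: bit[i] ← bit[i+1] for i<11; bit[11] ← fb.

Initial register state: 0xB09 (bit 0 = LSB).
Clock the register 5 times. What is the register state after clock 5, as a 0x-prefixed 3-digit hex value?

reg_0 = 0xB09
clock 1: out=1, reg = 0xD84
clock 2: out=0, reg = 0x6C2
clock 3: out=0, reg = 0x361
clock 4: out=1, reg = 0x1B0
clock 5: out=0, reg = 0x8D8

0x8D8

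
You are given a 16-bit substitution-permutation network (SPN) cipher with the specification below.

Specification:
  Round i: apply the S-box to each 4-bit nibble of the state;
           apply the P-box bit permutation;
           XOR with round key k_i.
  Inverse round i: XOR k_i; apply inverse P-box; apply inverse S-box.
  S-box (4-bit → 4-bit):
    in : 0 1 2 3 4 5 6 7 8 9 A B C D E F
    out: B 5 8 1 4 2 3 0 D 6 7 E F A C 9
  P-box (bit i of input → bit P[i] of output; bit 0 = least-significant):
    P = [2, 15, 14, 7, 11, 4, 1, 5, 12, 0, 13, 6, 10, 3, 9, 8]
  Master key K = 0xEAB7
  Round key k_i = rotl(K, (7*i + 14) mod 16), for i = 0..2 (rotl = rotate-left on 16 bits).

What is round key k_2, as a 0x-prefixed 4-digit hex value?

K = 0xEAB7
k_0 = rotl(K, (7*0+14) mod 16) = rotl(K, 14) = 0xFAAD
k_1 = rotl(K, (7*1+14) mod 16) = rotl(K, 5) = 0x56FD
k_2 = rotl(K, (7*2+14) mod 16) = rotl(K, 12) = 0x7EAB

0x7EAB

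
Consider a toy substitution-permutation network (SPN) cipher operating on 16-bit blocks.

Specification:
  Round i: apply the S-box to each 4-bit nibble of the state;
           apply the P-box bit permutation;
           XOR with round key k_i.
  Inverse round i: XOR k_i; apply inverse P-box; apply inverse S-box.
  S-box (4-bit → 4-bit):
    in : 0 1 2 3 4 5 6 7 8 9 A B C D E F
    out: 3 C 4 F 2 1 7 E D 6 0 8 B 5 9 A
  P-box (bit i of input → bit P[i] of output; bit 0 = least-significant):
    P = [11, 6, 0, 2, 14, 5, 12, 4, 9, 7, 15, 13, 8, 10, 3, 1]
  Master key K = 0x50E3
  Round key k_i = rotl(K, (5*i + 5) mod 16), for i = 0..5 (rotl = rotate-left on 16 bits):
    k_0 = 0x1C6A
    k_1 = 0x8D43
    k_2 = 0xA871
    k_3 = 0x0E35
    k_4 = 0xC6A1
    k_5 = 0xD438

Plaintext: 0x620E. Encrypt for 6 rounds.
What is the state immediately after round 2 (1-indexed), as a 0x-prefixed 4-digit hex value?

0x242A

s_0 = plaintext = 0x620E
s_1 = Round(s_0, k_0) = 0xD146
s_2 = Round(s_1, k_1) = 0x242A
s_3 = Round(s_2, k_2) = 0xB8F9
s_4 = Round(s_3, k_3) = 0xAC46
s_5 = Round(s_4, k_4) = 0xEC40
s_6 = Round(s_5, k_5) = 0xFFDA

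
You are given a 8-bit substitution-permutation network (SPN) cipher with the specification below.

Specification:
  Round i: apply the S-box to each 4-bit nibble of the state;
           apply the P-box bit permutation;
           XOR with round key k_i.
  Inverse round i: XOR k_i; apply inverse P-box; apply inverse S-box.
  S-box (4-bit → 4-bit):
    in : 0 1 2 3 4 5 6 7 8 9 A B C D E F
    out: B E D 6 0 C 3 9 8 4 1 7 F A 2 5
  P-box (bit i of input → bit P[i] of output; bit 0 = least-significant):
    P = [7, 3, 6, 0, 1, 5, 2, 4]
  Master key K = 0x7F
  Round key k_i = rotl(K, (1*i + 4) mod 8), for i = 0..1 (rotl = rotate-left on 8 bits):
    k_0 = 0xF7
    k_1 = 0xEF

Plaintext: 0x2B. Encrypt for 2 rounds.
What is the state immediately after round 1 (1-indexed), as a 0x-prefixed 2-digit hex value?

s_0 = plaintext = 0x2B
s_1 = Round(s_0, k_0) = 0x29
s_2 = Round(s_1, k_1) = 0xB9

0x29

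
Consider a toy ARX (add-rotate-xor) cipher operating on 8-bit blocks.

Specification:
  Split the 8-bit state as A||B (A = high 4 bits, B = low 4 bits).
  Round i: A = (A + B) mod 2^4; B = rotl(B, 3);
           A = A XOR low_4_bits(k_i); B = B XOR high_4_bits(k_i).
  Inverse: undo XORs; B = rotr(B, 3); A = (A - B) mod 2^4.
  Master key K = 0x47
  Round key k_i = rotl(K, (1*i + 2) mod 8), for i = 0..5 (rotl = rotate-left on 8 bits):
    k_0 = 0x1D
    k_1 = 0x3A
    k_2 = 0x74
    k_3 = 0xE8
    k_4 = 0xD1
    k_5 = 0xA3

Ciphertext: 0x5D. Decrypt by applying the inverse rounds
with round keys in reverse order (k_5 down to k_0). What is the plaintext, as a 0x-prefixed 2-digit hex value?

0x7D

s_0 = ciphertext = 0x5D
s_1 = InvRound(s_0, k_5) = 0x8E
s_2 = InvRound(s_1, k_4) = 0x36
s_3 = InvRound(s_2, k_3) = 0xA1
s_4 = InvRound(s_3, k_2) = 0x2C
s_5 = InvRound(s_4, k_1) = 0x9F
s_6 = InvRound(s_5, k_0) = 0x7D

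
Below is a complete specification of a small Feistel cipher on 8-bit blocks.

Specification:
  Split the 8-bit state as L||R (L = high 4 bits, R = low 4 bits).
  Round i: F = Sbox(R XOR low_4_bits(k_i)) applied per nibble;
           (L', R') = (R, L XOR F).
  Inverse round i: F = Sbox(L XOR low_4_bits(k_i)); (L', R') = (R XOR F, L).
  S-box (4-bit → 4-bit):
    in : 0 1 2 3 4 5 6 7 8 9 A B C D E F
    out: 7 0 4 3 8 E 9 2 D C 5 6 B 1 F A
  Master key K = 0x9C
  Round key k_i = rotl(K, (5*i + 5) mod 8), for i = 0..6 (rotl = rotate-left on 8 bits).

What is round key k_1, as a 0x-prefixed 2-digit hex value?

K = 0x9C
k_0 = rotl(K, (5*0+5) mod 8) = rotl(K, 5) = 0x93
k_1 = rotl(K, (5*1+5) mod 8) = rotl(K, 2) = 0x72

0x72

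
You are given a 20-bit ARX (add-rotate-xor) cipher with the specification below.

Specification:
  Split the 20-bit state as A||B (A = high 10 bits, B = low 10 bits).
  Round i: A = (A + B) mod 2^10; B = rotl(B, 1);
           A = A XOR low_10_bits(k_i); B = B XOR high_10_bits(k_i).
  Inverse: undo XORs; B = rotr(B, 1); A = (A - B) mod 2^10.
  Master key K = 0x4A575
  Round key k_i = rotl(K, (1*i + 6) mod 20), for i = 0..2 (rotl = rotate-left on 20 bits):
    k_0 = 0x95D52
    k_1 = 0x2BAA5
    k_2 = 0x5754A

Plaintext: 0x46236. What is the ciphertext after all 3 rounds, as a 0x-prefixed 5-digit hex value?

0xA10EB

s_0 = plaintext = 0x46236
s_1 = Round(s_0, k_0) = 0x8723A
s_2 = Round(s_1, k_1) = 0xBCCDB
s_3 = Round(s_2, k_2) = 0xA10EB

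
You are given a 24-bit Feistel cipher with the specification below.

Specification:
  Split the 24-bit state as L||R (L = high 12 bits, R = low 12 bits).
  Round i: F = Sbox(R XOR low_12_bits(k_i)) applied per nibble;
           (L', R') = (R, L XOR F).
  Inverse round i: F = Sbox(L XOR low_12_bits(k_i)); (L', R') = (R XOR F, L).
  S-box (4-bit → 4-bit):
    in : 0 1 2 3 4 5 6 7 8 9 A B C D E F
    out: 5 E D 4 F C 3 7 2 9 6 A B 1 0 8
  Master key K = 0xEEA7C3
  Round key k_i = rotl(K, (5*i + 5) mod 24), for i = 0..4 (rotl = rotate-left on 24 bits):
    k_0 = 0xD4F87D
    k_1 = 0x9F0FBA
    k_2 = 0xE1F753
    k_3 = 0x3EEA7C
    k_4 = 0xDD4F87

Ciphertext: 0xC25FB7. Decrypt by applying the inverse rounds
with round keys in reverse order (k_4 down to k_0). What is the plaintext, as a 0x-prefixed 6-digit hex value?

0x5D306D

s_0 = ciphertext = 0xC25FB7
s_1 = InvRound(s_0, k_4) = 0xBDAC25
s_2 = InvRound(s_1, k_3) = 0x246BDA
s_3 = InvRound(s_2, k_2) = 0x736246
s_4 = InvRound(s_3, k_1) = 0x06D736
s_5 = InvRound(s_4, k_0) = 0x5D306D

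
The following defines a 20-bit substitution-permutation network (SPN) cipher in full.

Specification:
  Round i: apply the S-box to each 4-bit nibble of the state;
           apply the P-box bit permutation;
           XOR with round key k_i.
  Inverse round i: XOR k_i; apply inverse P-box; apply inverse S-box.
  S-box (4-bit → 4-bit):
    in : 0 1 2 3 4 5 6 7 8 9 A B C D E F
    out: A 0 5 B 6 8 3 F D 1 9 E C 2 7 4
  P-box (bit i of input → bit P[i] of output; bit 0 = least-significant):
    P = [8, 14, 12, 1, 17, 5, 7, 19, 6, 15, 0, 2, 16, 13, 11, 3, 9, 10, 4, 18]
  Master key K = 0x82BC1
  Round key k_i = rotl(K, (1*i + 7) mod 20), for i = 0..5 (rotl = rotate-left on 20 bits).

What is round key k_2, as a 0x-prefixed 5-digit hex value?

0x78305

K = 0x82BC1
k_0 = rotl(K, (1*0+7) mod 20) = rotl(K, 7) = 0x5E0C1
k_1 = rotl(K, (1*1+7) mod 20) = rotl(K, 8) = 0xBC182
k_2 = rotl(K, (1*2+7) mod 20) = rotl(K, 9) = 0x78305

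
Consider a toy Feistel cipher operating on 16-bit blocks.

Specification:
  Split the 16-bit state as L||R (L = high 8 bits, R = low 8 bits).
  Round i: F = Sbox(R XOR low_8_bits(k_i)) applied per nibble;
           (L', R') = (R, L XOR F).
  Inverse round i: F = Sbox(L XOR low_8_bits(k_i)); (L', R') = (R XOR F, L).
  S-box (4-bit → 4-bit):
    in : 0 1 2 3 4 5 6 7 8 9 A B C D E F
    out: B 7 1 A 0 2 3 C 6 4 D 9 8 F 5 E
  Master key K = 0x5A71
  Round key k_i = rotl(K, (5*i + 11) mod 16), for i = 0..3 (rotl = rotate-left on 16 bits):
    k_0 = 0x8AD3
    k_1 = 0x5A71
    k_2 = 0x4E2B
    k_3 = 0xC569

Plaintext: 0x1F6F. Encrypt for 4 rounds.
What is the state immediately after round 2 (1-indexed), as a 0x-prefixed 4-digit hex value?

0x878C

s_0 = plaintext = 0x1F6F
s_1 = Round(s_0, k_0) = 0x6F87
s_2 = Round(s_1, k_1) = 0x878C
s_3 = Round(s_2, k_2) = 0x8C5B
s_4 = Round(s_3, k_3) = 0x5B2D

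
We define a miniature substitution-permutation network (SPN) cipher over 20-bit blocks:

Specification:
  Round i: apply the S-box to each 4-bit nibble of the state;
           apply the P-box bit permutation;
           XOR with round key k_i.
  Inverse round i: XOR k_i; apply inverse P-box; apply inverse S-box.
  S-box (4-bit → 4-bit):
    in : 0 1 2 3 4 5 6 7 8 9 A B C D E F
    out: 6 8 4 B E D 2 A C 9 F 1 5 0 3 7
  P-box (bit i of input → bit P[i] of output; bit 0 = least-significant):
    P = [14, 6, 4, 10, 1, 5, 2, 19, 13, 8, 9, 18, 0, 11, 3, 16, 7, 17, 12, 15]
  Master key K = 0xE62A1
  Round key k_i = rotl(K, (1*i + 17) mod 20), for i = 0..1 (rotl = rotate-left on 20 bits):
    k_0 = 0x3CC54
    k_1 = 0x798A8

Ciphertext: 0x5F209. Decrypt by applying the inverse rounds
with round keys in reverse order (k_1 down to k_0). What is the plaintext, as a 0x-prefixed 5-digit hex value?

0xD59A2

s_0 = ciphertext = 0x5F209
s_1 = InvRound(s_0, k_1) = 0xEEC6B
s_2 = InvRound(s_1, k_0) = 0xD59A2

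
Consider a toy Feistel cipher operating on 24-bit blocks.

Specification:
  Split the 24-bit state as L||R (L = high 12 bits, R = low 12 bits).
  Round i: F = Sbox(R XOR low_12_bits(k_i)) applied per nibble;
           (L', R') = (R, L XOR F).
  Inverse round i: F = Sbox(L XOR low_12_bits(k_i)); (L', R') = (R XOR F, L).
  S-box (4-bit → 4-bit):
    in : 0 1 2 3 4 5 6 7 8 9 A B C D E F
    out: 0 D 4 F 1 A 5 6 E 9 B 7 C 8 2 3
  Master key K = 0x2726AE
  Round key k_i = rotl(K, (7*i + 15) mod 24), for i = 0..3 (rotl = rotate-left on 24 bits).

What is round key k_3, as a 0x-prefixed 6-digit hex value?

K = 0x2726AE
k_0 = rotl(K, (7*0+15) mod 24) = rotl(K, 15) = 0x571393
k_1 = rotl(K, (7*1+15) mod 24) = rotl(K, 22) = 0x89C9AB
k_2 = rotl(K, (7*2+15) mod 24) = rotl(K, 5) = 0xE4D5C4
k_3 = rotl(K, (7*3+15) mod 24) = rotl(K, 12) = 0x6AE272

0x6AE272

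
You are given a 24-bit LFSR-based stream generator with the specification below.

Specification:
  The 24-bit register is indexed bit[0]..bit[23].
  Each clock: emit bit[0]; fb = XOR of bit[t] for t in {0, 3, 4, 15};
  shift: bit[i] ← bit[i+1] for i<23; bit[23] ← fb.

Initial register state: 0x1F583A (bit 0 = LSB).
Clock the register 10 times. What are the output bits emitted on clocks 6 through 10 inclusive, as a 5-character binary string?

10000

reg_0 = 0x1F583A
clock 1: out=0, reg = 0x0FAC1D
clock 2: out=1, reg = 0x07D60E
clock 3: out=0, reg = 0x03EB07
clock 4: out=1, reg = 0x01F583
clock 5: out=1, reg = 0x00FAC1
clock 6: out=1, reg = 0x007D60
clock 7: out=0, reg = 0x003EB0
clock 8: out=0, reg = 0x801F58
clock 9: out=0, reg = 0x400FAC
clock 10: out=0, reg = 0xA007D6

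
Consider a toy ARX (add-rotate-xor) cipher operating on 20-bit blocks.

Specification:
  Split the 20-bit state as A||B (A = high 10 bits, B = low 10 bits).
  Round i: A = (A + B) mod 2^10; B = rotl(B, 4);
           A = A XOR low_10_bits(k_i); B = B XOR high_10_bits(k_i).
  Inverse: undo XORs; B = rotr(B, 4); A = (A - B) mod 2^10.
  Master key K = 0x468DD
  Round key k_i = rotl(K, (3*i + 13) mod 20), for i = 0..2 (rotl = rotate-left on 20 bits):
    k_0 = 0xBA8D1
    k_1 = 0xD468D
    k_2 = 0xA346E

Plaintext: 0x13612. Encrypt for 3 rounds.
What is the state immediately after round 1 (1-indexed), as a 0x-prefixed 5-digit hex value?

s_0 = plaintext = 0x13612
s_1 = Round(s_0, k_0) = 0xA3BC2
s_2 = Round(s_1, k_1) = 0x3777E
s_3 = Round(s_2, k_2) = 0x0D560

0xA3BC2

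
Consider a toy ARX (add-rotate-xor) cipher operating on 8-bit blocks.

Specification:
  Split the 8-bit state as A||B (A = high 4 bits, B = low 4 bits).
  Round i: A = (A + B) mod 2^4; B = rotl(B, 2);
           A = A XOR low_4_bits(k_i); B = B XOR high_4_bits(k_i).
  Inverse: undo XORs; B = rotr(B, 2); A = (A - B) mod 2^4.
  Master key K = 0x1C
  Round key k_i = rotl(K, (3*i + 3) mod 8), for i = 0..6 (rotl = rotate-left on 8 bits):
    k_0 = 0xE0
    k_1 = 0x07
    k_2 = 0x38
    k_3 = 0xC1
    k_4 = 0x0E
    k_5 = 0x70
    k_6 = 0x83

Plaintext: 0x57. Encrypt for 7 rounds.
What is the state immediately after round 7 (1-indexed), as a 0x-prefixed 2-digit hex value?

0x66

s_0 = plaintext = 0x57
s_1 = Round(s_0, k_0) = 0xC3
s_2 = Round(s_1, k_1) = 0x8C
s_3 = Round(s_2, k_2) = 0xC0
s_4 = Round(s_3, k_3) = 0xDC
s_5 = Round(s_4, k_4) = 0x73
s_6 = Round(s_5, k_5) = 0xAB
s_7 = Round(s_6, k_6) = 0x66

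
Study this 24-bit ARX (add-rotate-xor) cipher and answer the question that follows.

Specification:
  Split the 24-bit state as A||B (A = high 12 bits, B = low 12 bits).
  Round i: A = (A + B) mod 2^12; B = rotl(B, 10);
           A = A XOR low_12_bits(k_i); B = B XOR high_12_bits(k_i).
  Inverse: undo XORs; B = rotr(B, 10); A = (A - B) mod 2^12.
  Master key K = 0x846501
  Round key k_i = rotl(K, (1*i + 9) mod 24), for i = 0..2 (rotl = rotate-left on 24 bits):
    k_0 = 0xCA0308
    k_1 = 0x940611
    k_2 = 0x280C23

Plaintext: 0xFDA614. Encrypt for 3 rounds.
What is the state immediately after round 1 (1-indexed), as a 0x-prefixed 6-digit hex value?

0x6E6D25

s_0 = plaintext = 0xFDA614
s_1 = Round(s_0, k_0) = 0x6E6D25
s_2 = Round(s_1, k_1) = 0x21AE09
s_3 = Round(s_2, k_2) = 0xC00502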